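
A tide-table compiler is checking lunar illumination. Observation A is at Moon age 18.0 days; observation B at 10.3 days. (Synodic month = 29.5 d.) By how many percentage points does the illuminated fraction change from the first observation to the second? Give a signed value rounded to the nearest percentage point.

θ₁ = 360° × 18.0/29.5 = 219.7°, f₁ = (1 − cos θ₁)/2 = 0.885.
θ₂ = 360° × 10.3/29.5 = 125.7°, f₂ = (1 − cos θ₂)/2 = 0.792.
Change = f₂ − f₁ = -0.093 → -9 percentage points.

-9 pp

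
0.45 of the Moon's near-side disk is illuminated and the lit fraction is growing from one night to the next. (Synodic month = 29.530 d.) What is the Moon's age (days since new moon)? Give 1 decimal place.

6.9 days

cos θ = 1 − 2f = 0.100, giving a principal value of 84.3°.
The Moon is waxing (0°–180°), so θ = 84.3° directly.
At 360°/29.530 d per day, 84.3° corresponds to 6.91 days.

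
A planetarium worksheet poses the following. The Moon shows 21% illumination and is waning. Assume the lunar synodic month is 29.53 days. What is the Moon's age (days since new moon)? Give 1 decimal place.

25.1 days

Invert f = (1 − cos θ)/2 to get cos θ = 1 − 2(0.21) = 0.580, hence θ₀ = arccos 0.580 = 54.5°.
A waning Moon lies in 180°–360°, so θ = 360° − 54.5° = 305.5°.
That fraction of the synodic month is 305.5/360 × 29.53 d ≈ 25.06 d.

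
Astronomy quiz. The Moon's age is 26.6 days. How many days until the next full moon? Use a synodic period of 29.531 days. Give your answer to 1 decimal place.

17.7 days

Full moon occurs at elongation 180°, i.e. at age 29.531 × 180/360 = 14.765 d.
Already past this cycle's full moon; the next is at 14.765 + 29.531 = 44.296 d, so 44.296 − 26.6 = 17.696 days.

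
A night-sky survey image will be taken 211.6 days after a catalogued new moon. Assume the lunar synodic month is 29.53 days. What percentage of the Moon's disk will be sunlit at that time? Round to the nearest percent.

25%

211.6/29.53 = 7.166 lunations, so 7 complete cycles and 4.89 d into the next.
Phase angle: θ = 360°·(4.89 d)/(29.53 d) = 59.6°.
With cos θ = 0.506, the lit fraction is (1 − 0.506)/2 ≈ 0.247, so 25%.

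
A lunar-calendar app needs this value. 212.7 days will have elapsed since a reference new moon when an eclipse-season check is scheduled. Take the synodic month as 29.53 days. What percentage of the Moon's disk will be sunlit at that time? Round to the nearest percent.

35%

Reduce mod P: 212.7 − 7×29.53 = 5.99 d into the current lunation.
The Moon has covered 5.99/29.53 of its cycle, so θ ≈ 360° × 5.99/29.53 = 73.0°.
With cos θ = 0.292, the lit fraction is (1 − 0.292)/2 ≈ 0.354, so 35%.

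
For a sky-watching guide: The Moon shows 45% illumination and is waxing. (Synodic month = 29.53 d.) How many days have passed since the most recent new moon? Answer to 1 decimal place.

Invert f = (1 − cos θ)/2 to get cos θ = 1 − 2(0.45) = 0.100, hence θ₀ = arccos 0.100 = 84.3°.
The Moon is waxing (0°–180°), so θ = 84.3° directly.
That fraction of the synodic month is 84.3/360 × 29.53 d ≈ 6.91 d.

6.9 days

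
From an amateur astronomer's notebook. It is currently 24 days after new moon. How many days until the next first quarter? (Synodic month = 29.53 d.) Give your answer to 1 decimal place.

12.9 days

First quarter is 0.25 of the way through the cycle: age 0.25 × 29.53 = 7.383 d.
This lunation's first quarter (7.383 d) has passed, so add one period: 36.913 − 24 = 12.913 days.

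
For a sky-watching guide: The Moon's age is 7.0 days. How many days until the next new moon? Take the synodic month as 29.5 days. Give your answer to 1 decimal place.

22.5 days

The next new moon completes the synodic month: 29.5 − 7.0 = 22.500 days.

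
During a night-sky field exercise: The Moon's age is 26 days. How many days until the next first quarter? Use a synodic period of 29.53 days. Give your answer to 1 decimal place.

10.9 days

First quarter occurs at elongation 90°, i.e. at age 29.53 × 90/360 = 7.383 d.
Already past this cycle's first quarter; the next is at 7.383 + 29.53 = 36.913 d, so 36.913 − 26 = 10.913 days.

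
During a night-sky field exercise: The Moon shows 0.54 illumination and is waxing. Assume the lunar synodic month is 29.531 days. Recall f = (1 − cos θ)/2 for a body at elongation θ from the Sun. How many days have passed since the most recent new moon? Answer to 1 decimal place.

7.8 days

From f = (1 − cos θ)/2: cos θ = 1 − 2×0.54 = -0.080; arccos → 94.6°.
Before full moon the principal value applies: θ = 94.6°.
Age = 29.531 × 94.6°/360° ≈ 7.76 days.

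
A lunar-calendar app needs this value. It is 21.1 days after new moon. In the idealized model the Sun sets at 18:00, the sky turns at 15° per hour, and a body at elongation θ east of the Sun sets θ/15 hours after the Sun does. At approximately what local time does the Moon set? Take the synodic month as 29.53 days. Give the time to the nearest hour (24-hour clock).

Phase angle: θ = 360°·(21.1 d)/(29.53 d) = 257.2°.
At 15° of sky rotation per hour, 257.2° corresponds to a 17.15 h lag.
18:00 + 17.15 h ≈ 11:09 → 11:00 to the nearest hour.

11:00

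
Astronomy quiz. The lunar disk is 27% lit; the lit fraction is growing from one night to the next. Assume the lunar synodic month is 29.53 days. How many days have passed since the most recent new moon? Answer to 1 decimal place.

cos θ = 1 − 2f = 0.460, giving a principal value of 62.6°.
The Moon is waxing (0°–180°), so θ = 62.6° directly.
At 360°/29.53 d per day, 62.6° corresponds to 5.14 days.

5.1 days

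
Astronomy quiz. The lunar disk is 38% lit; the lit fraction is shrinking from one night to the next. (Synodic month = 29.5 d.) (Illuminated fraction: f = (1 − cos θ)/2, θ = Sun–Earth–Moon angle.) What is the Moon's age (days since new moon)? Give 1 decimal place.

cos θ = 1 − 2f = 0.240, giving a principal value of 76.1°.
Waning ⇒ past full, so θ = 360° − 76.1° = 283.9°.
That fraction of the synodic month is 283.9/360 × 29.5 d ≈ 23.26 d.

23.3 days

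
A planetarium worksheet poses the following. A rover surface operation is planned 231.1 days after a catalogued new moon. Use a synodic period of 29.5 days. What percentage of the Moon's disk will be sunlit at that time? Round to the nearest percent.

25%

231.1 d spans 7 complete synodic months (7 × 29.5 = 206.50 d) plus 24.60 d.
Elongation θ = 360° × 24.60/29.5 ≈ 300.2°.
With cos θ = 0.503, the lit fraction is (1 − 0.503)/2 ≈ 0.248, so 25%.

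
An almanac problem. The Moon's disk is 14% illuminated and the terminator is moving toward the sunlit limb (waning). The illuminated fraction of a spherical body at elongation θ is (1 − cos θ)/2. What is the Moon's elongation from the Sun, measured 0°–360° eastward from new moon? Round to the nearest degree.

316°

From f = (1 − cos θ)/2: cos θ = 1 − 2×0.14 = 0.720; arccos → 43.9°.
A waning Moon lies in 180°–360°, so θ = 360° − 43.9° = 316.1°.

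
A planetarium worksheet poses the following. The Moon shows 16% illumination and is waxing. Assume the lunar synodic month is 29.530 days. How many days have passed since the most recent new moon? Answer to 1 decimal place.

3.9 days

Invert f = (1 − cos θ)/2 to get cos θ = 1 − 2(0.16) = 0.680, hence θ₀ = arccos 0.680 = 47.2°.
Waxing ⇒ before full, so θ = 47.2°.
Age = 29.530 × 47.2°/360° ≈ 3.87 days.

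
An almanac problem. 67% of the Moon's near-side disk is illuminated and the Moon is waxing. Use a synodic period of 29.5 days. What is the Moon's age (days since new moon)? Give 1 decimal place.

9.0 days

cos θ = 1 − 2f = -0.340, giving a principal value of 109.9°.
The Moon is waxing (0°–180°), so θ = 109.9° directly.
Age = 29.5 × 109.9°/360° ≈ 9.00 days.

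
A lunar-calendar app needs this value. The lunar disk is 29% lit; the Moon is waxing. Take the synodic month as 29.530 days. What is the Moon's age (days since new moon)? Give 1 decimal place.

5.3 days

From f = (1 − cos θ)/2: cos θ = 1 − 2×0.29 = 0.420; arccos → 65.2°.
Before full moon the principal value applies: θ = 65.2°.
That fraction of the synodic month is 65.2/360 × 29.530 d ≈ 5.35 d.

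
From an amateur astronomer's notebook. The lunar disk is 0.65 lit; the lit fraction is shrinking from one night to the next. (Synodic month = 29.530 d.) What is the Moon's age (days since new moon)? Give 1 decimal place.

20.7 days

From f = (1 − cos θ)/2: cos θ = 1 − 2×0.65 = -0.300; arccos → 107.5°.
Waning ⇒ past full, so θ = 360° − 107.5° = 252.5°.
At 360°/29.530 d per day, 252.5° corresponds to 20.72 days.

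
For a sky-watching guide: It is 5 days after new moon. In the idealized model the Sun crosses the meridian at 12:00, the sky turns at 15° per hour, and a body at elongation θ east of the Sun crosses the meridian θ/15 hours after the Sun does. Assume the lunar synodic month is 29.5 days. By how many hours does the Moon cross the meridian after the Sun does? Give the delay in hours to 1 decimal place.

The Moon has covered 5/29.5 of its cycle, so θ ≈ 360° × 5/29.5 = 61.0°.
Delay after the Sun = 61.0° / (15°/h) ≈ 4.07 h.
So the Moon crosses the meridian 4.07 h after the Sun.

4.1 h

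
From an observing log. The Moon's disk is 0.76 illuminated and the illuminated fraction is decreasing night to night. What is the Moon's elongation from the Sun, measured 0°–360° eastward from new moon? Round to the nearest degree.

239°

cos θ = 1 − 2f = -0.520, giving a principal value of 121.3°.
A waning Moon lies in 180°–360°, so θ = 360° − 121.3° = 238.7°.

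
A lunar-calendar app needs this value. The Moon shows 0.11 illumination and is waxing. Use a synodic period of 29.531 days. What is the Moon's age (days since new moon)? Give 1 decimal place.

3.2 days

cos θ = 1 − 2f = 0.780, giving a principal value of 38.7°.
The Moon is waxing (0°–180°), so θ = 38.7° directly.
At 360°/29.531 d per day, 38.7° corresponds to 3.18 days.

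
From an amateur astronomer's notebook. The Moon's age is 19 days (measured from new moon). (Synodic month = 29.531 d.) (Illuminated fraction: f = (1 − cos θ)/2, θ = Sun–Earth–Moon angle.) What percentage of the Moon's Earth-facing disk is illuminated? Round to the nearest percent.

Phase angle: θ = 360°·(19 d)/(29.531 d) = 231.6°.
cos 231.6° = (-0.621), so f = (1 − (-0.621))/2 = 0.810, so 81%.

81%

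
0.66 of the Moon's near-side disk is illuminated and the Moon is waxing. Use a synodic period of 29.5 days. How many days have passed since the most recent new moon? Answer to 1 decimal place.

Invert f = (1 − cos θ)/2 to get cos θ = 1 − 2(0.66) = -0.320, hence θ₀ = arccos -0.320 = 108.7°.
The Moon is waxing (0°–180°), so θ = 108.7° directly.
That fraction of the synodic month is 108.7/360 × 29.5 d ≈ 8.90 d.

8.9 days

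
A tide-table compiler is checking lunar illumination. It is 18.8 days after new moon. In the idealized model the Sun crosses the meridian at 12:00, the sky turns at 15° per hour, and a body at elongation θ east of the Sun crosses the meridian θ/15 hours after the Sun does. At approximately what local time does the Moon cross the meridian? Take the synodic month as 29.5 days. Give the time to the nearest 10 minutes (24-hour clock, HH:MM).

03:20

The Moon has covered 18.8/29.5 of its cycle, so θ ≈ 360° × 18.8/29.5 = 229.4°.
The Moon trails the Sun by θ/15 = 229.4/15 ≈ 15.29 hours.
12:00 + 15.295 h ≈ 03:18 → 03:20 to the nearest ten minutes.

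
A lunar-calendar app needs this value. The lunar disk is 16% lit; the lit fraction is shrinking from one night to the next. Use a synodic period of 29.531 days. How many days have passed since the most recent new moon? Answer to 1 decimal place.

25.7 days

cos θ = 1 − 2f = 0.680, giving a principal value of 47.2°.
Waning ⇒ past full, so θ = 360° − 47.2° = 312.8°.
At 360°/29.531 d per day, 312.8° corresponds to 25.66 days.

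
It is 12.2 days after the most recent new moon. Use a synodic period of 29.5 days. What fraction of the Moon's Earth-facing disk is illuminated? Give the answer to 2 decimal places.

0.93

Phase angle: θ = 360°·(12.2 d)/(29.5 d) = 148.9°.
Illuminated fraction = (1 − cos 148.9°)/2 = (1 − (-0.856))/2 ≈ 0.928.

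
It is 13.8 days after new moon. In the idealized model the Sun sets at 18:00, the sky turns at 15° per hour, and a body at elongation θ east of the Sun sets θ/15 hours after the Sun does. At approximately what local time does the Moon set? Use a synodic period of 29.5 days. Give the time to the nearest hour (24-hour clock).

05:00

Elongation θ = 360° × 13.8/29.5 ≈ 168.4°.
Delay after the Sun = 168.4° / (15°/h) ≈ 11.23 h.
18:00 + 11.23 h ≈ 05:14 → 05:00 to the nearest hour.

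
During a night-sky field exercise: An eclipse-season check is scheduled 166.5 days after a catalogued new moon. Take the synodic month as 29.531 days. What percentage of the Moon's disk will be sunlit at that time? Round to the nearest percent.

Reduce mod P: 166.5 − 5×29.531 = 18.84 d into the current lunation.
Elongation θ = 360° × 18.84/29.531 ≈ 229.7°.
With cos θ = (-0.646), the lit fraction is (1 − (-0.646))/2 ≈ 0.823, so 82%.

82%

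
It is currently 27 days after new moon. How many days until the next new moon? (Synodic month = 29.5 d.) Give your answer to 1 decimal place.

2.5 days

The next new moon completes the synodic month: 29.5 − 27 = 2.500 days.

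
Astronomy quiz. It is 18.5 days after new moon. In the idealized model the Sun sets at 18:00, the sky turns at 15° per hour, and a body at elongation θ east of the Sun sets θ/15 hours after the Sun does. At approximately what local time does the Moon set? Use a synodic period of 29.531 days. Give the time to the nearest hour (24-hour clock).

The Moon has covered 18.5/29.531 of its cycle, so θ ≈ 360° × 18.5/29.531 = 225.5°.
The Moon trails the Sun by θ/15 = 225.5/15 ≈ 15.04 hours.
18:00 + 15.04 h ≈ 09:02 → 09:00 to the nearest hour.

09:00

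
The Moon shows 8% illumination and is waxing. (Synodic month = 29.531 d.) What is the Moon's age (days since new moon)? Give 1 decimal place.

Invert f = (1 − cos θ)/2 to get cos θ = 1 − 2(0.08) = 0.840, hence θ₀ = arccos 0.840 = 32.9°.
Before full moon the principal value applies: θ = 32.9°.
At 360°/29.531 d per day, 32.9° corresponds to 2.70 days.

2.7 days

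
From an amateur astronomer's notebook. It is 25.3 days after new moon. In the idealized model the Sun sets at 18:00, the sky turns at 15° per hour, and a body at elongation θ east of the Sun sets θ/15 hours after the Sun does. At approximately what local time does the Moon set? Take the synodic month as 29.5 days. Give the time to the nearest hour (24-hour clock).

The Moon has covered 25.3/29.5 of its cycle, so θ ≈ 360° × 25.3/29.5 = 308.7°.
The Moon trails the Sun by θ/15 = 308.7/15 ≈ 20.58 hours.
18:00 + 20.58 h ≈ 14:35 → 15:00 to the nearest hour.

15:00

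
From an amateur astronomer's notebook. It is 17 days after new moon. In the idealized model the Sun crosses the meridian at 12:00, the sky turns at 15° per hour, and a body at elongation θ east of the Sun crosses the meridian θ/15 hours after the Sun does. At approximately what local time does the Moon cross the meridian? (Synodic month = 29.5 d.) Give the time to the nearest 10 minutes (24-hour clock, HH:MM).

01:50

Phase angle: θ = 360°·(17 d)/(29.5 d) = 207.5°.
The Moon trails the Sun by θ/15 = 207.5/15 ≈ 13.83 hours.
12:00 + 13.831 h ≈ 01:50 → 01:50 to the nearest ten minutes.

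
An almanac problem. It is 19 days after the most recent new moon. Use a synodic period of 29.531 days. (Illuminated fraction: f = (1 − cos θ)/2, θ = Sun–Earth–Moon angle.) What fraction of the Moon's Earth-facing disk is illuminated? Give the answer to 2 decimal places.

Phase angle: θ = 360°·(19 d)/(29.531 d) = 231.6°.
Illuminated fraction = (1 − cos 231.6°)/2 = (1 − (-0.621))/2 ≈ 0.810.

0.81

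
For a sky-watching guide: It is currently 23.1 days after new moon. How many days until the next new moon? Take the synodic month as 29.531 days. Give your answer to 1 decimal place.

The next new moon completes the synodic month: 29.531 − 23.1 = 6.431 days.

6.4 days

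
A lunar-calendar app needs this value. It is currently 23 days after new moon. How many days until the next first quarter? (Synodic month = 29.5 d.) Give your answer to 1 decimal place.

First quarter is 0.25 of the way through the cycle: age 0.25 × 29.5 = 7.375 d.
Already past this cycle's first quarter; the next is at 7.375 + 29.5 = 36.875 d, so 36.875 − 23 = 13.875 days.

13.9 days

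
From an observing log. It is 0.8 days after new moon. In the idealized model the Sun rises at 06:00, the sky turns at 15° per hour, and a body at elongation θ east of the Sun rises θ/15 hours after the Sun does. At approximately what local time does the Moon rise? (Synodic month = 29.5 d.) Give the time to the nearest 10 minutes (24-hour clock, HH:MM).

Phase angle: θ = 360°·(0.8 d)/(29.5 d) = 9.8°.
Delay after the Sun = 9.8° / (15°/h) ≈ 0.65 h.
06:00 + 0.651 h ≈ 06:39 → 06:40 to the nearest ten minutes.

06:40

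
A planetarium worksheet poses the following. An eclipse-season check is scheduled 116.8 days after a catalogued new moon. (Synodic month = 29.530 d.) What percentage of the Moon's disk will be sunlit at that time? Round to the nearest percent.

116.8 d spans 3 complete synodic months (3 × 29.530 = 88.59 d) plus 28.21 d.
Phase angle: θ = 360°·(28.21 d)/(29.530 d) = 343.9°.
cos 343.9° = 0.961, so f = (1 − 0.961)/2 = 0.020, so 2%.

2%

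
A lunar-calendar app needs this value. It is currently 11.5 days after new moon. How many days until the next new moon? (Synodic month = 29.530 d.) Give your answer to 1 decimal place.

18.0 days

One full lunation from the last new moon is 29.530 d; remaining = 29.530 − 11.5 = 18.030 d.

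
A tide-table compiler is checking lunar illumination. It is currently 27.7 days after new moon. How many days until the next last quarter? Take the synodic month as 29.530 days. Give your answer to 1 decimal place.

Last quarter occurs at elongation 270°, i.e. at age 29.530 × 270/360 = 22.148 d.
This lunation's last quarter (22.148 d) has passed, so add one period: 51.678 − 27.7 = 23.978 days.

24.0 days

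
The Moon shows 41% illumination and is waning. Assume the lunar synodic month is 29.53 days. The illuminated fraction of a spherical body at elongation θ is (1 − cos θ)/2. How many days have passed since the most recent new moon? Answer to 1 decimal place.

23.0 days

From f = (1 − cos θ)/2: cos θ = 1 − 2×0.41 = 0.180; arccos → 79.6°.
A waning Moon lies in 180°–360°, so θ = 360° − 79.6° = 280.4°.
Age = 29.53 × 280.4°/360° ≈ 23.00 days.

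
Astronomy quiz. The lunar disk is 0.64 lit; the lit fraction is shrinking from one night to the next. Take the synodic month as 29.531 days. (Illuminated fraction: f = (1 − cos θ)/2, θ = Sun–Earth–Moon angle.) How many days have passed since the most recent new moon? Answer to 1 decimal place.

20.8 days

Invert f = (1 − cos θ)/2 to get cos θ = 1 − 2(0.64) = -0.280, hence θ₀ = arccos -0.280 = 106.3°.
A waning Moon lies in 180°–360°, so θ = 360° − 106.3° = 253.7°.
That fraction of the synodic month is 253.7/360 × 29.531 d ≈ 20.81 d.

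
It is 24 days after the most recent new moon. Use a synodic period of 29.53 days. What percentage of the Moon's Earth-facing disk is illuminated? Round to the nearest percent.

31%

Elongation θ = 360° × 24/29.53 ≈ 292.6°.
cos 292.6° = 0.384, so f = (1 − 0.384)/2 = 0.308, so 31%.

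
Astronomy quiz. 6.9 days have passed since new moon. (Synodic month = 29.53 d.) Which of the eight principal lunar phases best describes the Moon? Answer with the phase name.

first quarter

θ ≈ 360° × 6.9/29.53 = 84°, which falls in the first quarter sector.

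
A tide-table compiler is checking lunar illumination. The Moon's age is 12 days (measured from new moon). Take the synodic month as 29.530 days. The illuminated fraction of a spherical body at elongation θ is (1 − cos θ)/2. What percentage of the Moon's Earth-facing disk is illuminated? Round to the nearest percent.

Elongation θ = 360° × 12/29.530 ≈ 146.3°.
With cos θ = (-0.832), the lit fraction is (1 − (-0.832))/2 ≈ 0.916, so 92%.

92%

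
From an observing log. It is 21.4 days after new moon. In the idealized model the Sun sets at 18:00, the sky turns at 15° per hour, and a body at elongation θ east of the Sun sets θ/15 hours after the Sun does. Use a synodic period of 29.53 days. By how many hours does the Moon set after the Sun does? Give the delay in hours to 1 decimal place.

17.4 h

The Moon has covered 21.4/29.53 of its cycle, so θ ≈ 360° × 21.4/29.53 = 260.9°.
The Moon trails the Sun by θ/15 = 260.9/15 ≈ 17.39 hours.
So the Moon sets 17.39 h after the Sun.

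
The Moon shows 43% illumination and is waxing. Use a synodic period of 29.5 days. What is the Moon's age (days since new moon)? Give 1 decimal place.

6.7 days

cos θ = 1 − 2f = 0.140, giving a principal value of 82.0°.
The Moon is waxing (0°–180°), so θ = 82.0° directly.
That fraction of the synodic month is 82.0/360 × 29.5 d ≈ 6.72 d.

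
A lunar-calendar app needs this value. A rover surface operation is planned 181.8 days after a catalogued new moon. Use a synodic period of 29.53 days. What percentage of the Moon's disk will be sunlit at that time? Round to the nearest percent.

22%

Reduce mod P: 181.8 − 6×29.53 = 4.62 d into the current lunation.
Phase angle: θ = 360°·(4.62 d)/(29.53 d) = 56.3°.
Illuminated fraction = (1 − cos 56.3°)/2 = (1 − 0.555)/2 ≈ 0.223, so 22%.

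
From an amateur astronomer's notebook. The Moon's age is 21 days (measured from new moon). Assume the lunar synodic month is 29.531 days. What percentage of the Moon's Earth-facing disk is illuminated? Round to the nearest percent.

Phase angle: θ = 360°·(21 d)/(29.531 d) = 256.0°.
Illuminated fraction = (1 − cos 256.0°)/2 = (1 − (-0.242))/2 ≈ 0.621, so 62%.

62%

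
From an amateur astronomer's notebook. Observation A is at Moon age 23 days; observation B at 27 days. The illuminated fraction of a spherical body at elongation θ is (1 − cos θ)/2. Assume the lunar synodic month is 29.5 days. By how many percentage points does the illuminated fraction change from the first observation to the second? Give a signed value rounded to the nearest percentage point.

-34 pp

θ₁ = 360° × 23/29.5 = 280.7°, f₁ = (1 − cos θ₁)/2 = 0.407.
θ₂ = 360° × 27/29.5 = 329.5°, f₂ = (1 − cos θ₂)/2 = 0.069.
Change = f₂ − f₁ = -0.338 → -34 percentage points.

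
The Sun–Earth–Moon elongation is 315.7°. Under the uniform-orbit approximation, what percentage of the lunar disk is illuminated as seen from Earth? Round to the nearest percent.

cos 315.7° = 0.716, so f = (1 − 0.716)/2 = 0.142, i.e. 14%.

14%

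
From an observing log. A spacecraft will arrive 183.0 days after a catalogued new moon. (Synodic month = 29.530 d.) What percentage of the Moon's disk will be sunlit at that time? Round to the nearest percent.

Reduce mod P: 183.0 − 6×29.530 = 5.82 d into the current lunation.
Phase angle: θ = 360°·(5.82 d)/(29.530 d) = 71.0°.
cos 71.0° = 0.326, so f = (1 − 0.326)/2 = 0.337, so 34%.

34%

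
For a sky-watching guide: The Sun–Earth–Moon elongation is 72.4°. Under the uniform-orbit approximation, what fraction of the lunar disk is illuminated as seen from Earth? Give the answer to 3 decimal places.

f = (1 − cos 72.4°)/2 = (1 − 0.302)/2 ≈ 0.349.

0.349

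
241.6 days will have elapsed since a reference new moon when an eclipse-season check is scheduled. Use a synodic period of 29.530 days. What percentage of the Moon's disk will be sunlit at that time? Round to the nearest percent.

Reduce mod P: 241.6 − 8×29.530 = 5.36 d into the current lunation.
The Moon has covered 5.36/29.530 of its cycle, so θ ≈ 360° × 5.36/29.530 = 65.3°.
Illuminated fraction = (1 − cos 65.3°)/2 = (1 − 0.417)/2 ≈ 0.291, so 29%.

29%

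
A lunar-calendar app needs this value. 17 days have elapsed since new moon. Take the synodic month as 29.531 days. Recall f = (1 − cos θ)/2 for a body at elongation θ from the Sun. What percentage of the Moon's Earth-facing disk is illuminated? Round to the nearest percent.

Elongation θ = 360° × 17/29.531 ≈ 207.2°.
cos 207.2° = (-0.889), so f = (1 − (-0.889))/2 = 0.945, so 94%.

94%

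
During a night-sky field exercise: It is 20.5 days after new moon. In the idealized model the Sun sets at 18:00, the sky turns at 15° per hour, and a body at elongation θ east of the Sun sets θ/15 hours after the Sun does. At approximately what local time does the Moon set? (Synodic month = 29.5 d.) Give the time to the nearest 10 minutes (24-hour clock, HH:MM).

Elongation θ = 360° × 20.5/29.5 ≈ 250.2°.
Delay after the Sun = 250.2° / (15°/h) ≈ 16.68 h.
18:00 + 16.678 h ≈ 10:41 → 10:40 to the nearest ten minutes.

10:40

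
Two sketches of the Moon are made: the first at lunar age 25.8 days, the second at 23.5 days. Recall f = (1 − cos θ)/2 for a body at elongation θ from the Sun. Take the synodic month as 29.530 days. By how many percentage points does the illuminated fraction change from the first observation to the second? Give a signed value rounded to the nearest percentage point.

+21 percentage points

θ₁ = 360° × 25.8/29.530 = 314.5°, f₁ = (1 − cos θ₁)/2 = 0.149.
θ₂ = 360° × 23.5/29.530 = 286.5°, f₂ = (1 − cos θ₂)/2 = 0.358.
Change = f₂ − f₁ = +0.209 → +21 percentage points.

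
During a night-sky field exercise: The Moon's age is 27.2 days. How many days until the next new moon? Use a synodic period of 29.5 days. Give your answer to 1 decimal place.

One full lunation from the last new moon is 29.5 d; remaining = 29.5 − 27.2 = 2.300 d.

2.3 days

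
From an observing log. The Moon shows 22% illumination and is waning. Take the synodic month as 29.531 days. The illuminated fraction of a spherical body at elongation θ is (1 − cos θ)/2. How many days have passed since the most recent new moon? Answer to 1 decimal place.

Invert f = (1 − cos θ)/2 to get cos θ = 1 − 2(0.22) = 0.560, hence θ₀ = arccos 0.560 = 55.9°.
Since the Moon is past full (waning), take the reflex angle: θ = 360° − 55.9° = 304.1°.
At 360°/29.531 d per day, 304.1° corresponds to 24.94 days.

24.9 days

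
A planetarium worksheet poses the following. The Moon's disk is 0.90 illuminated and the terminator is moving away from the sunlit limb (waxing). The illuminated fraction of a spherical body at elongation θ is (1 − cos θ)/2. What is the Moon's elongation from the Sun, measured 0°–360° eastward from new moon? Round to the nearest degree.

Invert f = (1 − cos θ)/2 to get cos θ = 1 − 2(0.90) = -0.800, hence θ₀ = arccos -0.800 = 143.1°.
Before full moon the principal value applies: θ = 143.1°.

143°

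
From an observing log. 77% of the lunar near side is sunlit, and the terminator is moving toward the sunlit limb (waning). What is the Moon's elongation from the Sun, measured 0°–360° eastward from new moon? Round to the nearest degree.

From f = (1 − cos θ)/2: cos θ = 1 − 2×0.77 = -0.540; arccos → 122.7°.
Since the Moon is past full (waning), take the reflex angle: θ = 360° − 122.7° = 237.3°.

237°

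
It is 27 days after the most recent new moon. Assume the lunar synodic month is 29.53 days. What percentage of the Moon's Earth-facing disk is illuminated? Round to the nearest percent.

7%

Phase angle: θ = 360°·(27 d)/(29.53 d) = 329.2°.
cos 329.2° = 0.859, so f = (1 − 0.859)/2 = 0.071, so 7%.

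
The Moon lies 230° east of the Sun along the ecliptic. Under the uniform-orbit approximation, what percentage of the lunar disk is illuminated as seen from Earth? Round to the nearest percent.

82%

cos 230° = (-0.643), so f = (1 − (-0.643))/2 = 0.821, i.e. 82%.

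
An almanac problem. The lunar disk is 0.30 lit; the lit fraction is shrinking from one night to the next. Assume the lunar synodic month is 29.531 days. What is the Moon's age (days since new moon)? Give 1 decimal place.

24.1 days

cos θ = 1 − 2f = 0.400, giving a principal value of 66.4°.
Waning ⇒ past full, so θ = 360° − 66.4° = 293.6°.
At 360°/29.531 d per day, 293.6° corresponds to 24.08 days.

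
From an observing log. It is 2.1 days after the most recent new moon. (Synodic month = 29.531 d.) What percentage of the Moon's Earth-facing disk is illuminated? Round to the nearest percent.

5%

The Moon has covered 2.1/29.531 of its cycle, so θ ≈ 360° × 2.1/29.531 = 25.6°.
cos 25.6° = 0.902, so f = (1 − 0.902)/2 = 0.049, so 5%.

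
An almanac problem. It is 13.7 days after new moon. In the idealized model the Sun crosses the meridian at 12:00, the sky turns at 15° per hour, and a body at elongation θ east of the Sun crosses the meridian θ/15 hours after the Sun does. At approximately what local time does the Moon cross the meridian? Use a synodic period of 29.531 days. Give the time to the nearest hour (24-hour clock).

Elongation θ = 360° × 13.7/29.531 ≈ 167.0°.
The Moon trails the Sun by θ/15 = 167.0/15 ≈ 11.13 hours.
12:00 + 11.13 h ≈ 23:08 → 23:00 to the nearest hour.

23:00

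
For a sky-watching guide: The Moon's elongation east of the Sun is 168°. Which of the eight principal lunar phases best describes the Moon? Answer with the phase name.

168° lies in the full moon sector of the 8-phase cycle.

full moon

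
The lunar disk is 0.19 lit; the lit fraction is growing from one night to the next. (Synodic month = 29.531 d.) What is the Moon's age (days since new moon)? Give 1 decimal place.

Invert f = (1 − cos θ)/2 to get cos θ = 1 − 2(0.19) = 0.620, hence θ₀ = arccos 0.620 = 51.7°.
The Moon is waxing (0°–180°), so θ = 51.7° directly.
Age = 29.531 × 51.7°/360° ≈ 4.24 days.

4.2 days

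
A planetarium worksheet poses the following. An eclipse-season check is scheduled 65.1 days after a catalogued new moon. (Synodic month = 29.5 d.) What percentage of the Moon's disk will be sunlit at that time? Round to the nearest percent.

Reduce mod P: 65.1 − 2×29.5 = 6.10 d into the current lunation.
Phase angle: θ = 360°·(6.10 d)/(29.5 d) = 74.4°.
Illuminated fraction = (1 − cos 74.4°)/2 = (1 − 0.268)/2 ≈ 0.366, so 37%.

37%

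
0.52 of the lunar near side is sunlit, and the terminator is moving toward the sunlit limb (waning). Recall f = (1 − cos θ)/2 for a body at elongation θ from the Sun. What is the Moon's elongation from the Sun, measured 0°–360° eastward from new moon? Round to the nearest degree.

268°

cos θ = 1 − 2f = -0.040, giving a principal value of 92.3°.
A waning Moon lies in 180°–360°, so θ = 360° − 92.3° = 267.7°.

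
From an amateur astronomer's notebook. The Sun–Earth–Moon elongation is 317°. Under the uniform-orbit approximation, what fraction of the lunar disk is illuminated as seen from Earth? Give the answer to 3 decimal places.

0.134

cos 317° = 0.731, so f = (1 − 0.731)/2 = 0.134.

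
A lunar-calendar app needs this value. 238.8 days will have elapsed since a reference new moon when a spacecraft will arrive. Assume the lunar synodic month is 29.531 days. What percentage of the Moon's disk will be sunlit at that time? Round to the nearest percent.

7%

Reduce mod P: 238.8 − 8×29.531 = 2.55 d into the current lunation.
Phase angle: θ = 360°·(2.55 d)/(29.531 d) = 31.1°.
cos 31.1° = 0.856, so f = (1 − 0.856)/2 = 0.072, so 7%.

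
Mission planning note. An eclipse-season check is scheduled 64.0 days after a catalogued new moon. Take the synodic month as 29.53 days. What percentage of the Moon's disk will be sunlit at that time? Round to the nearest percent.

25%

64.0 d spans 2 complete synodic months (2 × 29.53 = 59.06 d) plus 4.94 d.
Phase angle: θ = 360°·(4.94 d)/(29.53 d) = 60.2°.
Illuminated fraction = (1 − cos 60.2°)/2 = (1 − 0.497)/2 ≈ 0.252, so 25%.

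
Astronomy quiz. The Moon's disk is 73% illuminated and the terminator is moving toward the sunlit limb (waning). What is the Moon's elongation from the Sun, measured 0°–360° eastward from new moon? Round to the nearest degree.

cos θ = 1 − 2f = -0.460, giving a principal value of 117.4°.
Waning ⇒ past full, so θ = 360° − 117.4° = 242.6°.

243°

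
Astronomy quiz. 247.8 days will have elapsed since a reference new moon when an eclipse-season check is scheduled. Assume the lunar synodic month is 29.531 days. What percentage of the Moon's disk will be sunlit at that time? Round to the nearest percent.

247.8/29.531 = 8.391 lunations, so 8 complete cycles and 11.55 d into the next.
Phase angle: θ = 360°·(11.55 d)/(29.531 d) = 140.8°.
Illuminated fraction = (1 − cos 140.8°)/2 = (1 − (-0.775))/2 ≈ 0.888, so 89%.

89%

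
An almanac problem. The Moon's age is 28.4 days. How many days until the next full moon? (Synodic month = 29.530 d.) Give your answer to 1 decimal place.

Full moon occurs at elongation 180°, i.e. at age 29.530 × 180/360 = 14.765 d.
Already past this cycle's full moon; the next is at 14.765 + 29.530 = 44.295 d, so 44.295 − 28.4 = 15.895 days.

15.9 days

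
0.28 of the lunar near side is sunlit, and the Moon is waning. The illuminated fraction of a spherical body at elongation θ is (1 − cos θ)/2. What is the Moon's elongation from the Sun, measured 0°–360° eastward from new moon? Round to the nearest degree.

296°

cos θ = 1 − 2f = 0.440, giving a principal value of 63.9°.
Waning ⇒ past full, so θ = 360° − 63.9° = 296.1°.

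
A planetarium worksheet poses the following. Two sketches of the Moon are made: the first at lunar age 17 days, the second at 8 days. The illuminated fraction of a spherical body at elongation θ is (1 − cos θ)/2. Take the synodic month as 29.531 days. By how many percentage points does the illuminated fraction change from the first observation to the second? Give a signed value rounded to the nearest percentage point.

First observation: θ = 360°·17/29.531 = 207.2°, so f = 0.945.
Second observation: θ = 97.5°, f = 0.565.
Δf = 0.565 − 0.945 = -0.379, i.e. -38 pp.

-38 pp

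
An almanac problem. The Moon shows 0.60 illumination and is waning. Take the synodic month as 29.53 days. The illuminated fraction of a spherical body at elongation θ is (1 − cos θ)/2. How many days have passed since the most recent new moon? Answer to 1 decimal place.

cos θ = 1 − 2f = -0.200, giving a principal value of 101.5°.
A waning Moon lies in 180°–360°, so θ = 360° − 101.5° = 258.5°.
Age = 29.53 × 258.5°/360° ≈ 21.20 days.

21.2 days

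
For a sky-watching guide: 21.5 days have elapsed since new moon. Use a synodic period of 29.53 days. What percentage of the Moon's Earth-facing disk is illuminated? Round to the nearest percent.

Phase angle: θ = 360°·(21.5 d)/(29.53 d) = 262.1°.
Illuminated fraction = (1 − cos 262.1°)/2 = (1 − (-0.137))/2 ≈ 0.569, so 57%.

57%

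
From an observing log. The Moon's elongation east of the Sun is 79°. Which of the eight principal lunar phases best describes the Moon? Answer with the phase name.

first quarter

79° lies in the first quarter sector of the 8-phase cycle.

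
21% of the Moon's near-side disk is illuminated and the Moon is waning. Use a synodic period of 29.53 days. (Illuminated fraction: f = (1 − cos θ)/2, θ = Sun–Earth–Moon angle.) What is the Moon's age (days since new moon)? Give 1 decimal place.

25.1 days

Invert f = (1 − cos θ)/2 to get cos θ = 1 − 2(0.21) = 0.580, hence θ₀ = arccos 0.580 = 54.5°.
Waning ⇒ past full, so θ = 360° − 54.5° = 305.5°.
That fraction of the synodic month is 305.5/360 × 29.53 d ≈ 25.06 d.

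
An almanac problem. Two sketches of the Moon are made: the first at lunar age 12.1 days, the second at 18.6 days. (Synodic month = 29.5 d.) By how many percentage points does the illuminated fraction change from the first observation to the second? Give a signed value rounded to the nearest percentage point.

-8 percentage points

First observation: θ = 360°·12.1/29.5 = 147.7°, so f = 0.922.
Second observation: θ = 227.0°, f = 0.841.
Δf = 0.841 − 0.922 = -0.081, i.e. -8 pp.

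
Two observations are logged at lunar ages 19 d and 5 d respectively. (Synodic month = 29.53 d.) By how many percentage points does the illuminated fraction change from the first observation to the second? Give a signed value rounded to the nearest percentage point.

θ₁ = 360° × 19/29.53 = 231.6°, f₁ = (1 − cos θ₁)/2 = 0.810.
θ₂ = 360° × 5/29.53 = 61.0°, f₂ = (1 − cos θ₂)/2 = 0.257.
Change = f₂ − f₁ = -0.553 → -55 percentage points.

-55 percentage points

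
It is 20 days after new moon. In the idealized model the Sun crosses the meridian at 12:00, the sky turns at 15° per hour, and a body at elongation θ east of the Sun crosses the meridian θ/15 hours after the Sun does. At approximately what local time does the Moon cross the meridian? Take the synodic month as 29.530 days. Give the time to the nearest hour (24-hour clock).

04:00

Elongation θ = 360° × 20/29.530 ≈ 243.8°.
The Moon trails the Sun by θ/15 = 243.8/15 ≈ 16.25 hours.
12:00 + 16.25 h ≈ 04:15 → 04:00 to the nearest hour.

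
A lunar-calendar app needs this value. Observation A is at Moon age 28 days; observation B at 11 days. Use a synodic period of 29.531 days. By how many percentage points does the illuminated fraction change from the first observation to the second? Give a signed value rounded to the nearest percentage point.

θ₁ = 360° × 28/29.531 = 341.3°, f₁ = (1 − cos θ₁)/2 = 0.026.
θ₂ = 360° × 11/29.531 = 134.1°, f₂ = (1 − cos θ₂)/2 = 0.848.
Change = f₂ − f₁ = +0.822 → +82 percentage points.

+82 pp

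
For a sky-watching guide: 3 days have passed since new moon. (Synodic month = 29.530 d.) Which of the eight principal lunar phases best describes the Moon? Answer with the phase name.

At 3/29.530 of the cycle, θ ≈ 37° — the waxing crescent range.

waxing crescent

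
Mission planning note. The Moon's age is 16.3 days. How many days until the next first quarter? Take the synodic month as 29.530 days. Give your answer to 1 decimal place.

20.6 days

First quarter is 0.25 of the way through the cycle: age 0.25 × 29.530 = 7.383 d.
Already past this cycle's first quarter; the next is at 7.383 + 29.530 = 36.913 d, so 36.913 − 16.3 = 20.613 days.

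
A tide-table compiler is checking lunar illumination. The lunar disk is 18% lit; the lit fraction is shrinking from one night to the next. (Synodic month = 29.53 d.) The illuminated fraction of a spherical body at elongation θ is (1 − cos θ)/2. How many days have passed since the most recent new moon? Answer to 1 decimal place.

25.4 days

From f = (1 − cos θ)/2: cos θ = 1 − 2×0.18 = 0.640; arccos → 50.2°.
Since the Moon is past full (waning), take the reflex angle: θ = 360° − 50.2° = 309.8°.
That fraction of the synodic month is 309.8/360 × 29.53 d ≈ 25.41 d.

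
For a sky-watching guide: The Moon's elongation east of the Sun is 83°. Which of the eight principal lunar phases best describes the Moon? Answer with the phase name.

83° lies in the first quarter sector of the 8-phase cycle.

first quarter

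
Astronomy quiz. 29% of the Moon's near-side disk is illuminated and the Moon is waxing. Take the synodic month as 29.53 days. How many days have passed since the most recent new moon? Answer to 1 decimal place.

Invert f = (1 − cos θ)/2 to get cos θ = 1 − 2(0.29) = 0.420, hence θ₀ = arccos 0.420 = 65.2°.
Waxing ⇒ before full, so θ = 65.2°.
At 360°/29.53 d per day, 65.2° corresponds to 5.35 days.

5.3 days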